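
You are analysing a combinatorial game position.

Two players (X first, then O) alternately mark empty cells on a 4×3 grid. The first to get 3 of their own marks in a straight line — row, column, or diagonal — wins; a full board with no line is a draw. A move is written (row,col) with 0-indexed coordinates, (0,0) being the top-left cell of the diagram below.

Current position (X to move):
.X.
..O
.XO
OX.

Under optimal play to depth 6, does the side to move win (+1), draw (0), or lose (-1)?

[.X./..O/.XO/OX.] X move#1: (0,0):-1/XX./..O/.XO/OX., (0,2):-1/.XX/..O/.XO/OX., (1,0):-1/.X./X.O/.XO/OX., (1,1):+1/.X./.XO/.XO/OX.*, (2,0):-1/.X./..O/XXO/OX., (3,2):-1/.X./..O/.XO/OXX
[.X./.XO/.XO/OX.] end (terminal -1, O#2); searched .X./..O/.XO/OX. to 6

value(.X./..O/.XO/OX., X) = +1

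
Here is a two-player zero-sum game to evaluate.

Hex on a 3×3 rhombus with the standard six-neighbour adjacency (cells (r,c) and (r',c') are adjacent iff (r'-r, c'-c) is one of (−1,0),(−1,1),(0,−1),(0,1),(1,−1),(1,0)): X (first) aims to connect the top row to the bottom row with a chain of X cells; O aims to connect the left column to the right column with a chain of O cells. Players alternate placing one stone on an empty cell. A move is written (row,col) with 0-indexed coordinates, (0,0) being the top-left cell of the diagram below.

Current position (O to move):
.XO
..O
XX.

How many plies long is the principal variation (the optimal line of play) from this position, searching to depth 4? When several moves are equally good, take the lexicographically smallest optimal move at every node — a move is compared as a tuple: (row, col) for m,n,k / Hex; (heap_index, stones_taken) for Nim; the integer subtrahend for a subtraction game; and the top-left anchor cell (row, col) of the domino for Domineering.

[.XO/..O/XX.] O move#1: (0,0):-1/OXO/..O/XX.*, (1,0):-1/.XO/O.O/XX., (1,1):-1/.XO/.OO/XX., (2,2):-1/.XO/..O/XXO
[OXO/..O/XX.] X move#2: (1,0):+1/OXO/X.O/XX.*, (1,1):+1/OXO/.XO/XX., (2,2):+1/OXO/..O/XXX
[OXO/X.O/XX.] end (terminal -1, O#3); searched .XO/..O/XX. to 4

PV length from [.XO/..O/XX.]: 2 plies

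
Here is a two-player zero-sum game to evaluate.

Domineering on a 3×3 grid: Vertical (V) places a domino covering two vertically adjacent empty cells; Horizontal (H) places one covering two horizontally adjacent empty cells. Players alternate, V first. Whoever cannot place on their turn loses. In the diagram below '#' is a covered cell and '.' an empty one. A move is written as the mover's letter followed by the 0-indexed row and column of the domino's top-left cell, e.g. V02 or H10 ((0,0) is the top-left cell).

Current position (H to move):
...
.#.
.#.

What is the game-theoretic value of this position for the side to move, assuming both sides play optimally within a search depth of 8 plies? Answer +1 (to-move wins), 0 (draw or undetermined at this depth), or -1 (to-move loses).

p1 H@[.../.#./.#.]: H00[##./.#./.#.]-1* H01[.##/.#./.#.]-1
p2 V@[##./.#./.#.]: V02[###/.##/.#.]+1* V10[##./##./##.]+1 V12[##./.##/.##]+1
p3 H@[###/.##/.#.] terminal -1; root [.../.#./.#.] d8

value(.../.#./.#., H) = -1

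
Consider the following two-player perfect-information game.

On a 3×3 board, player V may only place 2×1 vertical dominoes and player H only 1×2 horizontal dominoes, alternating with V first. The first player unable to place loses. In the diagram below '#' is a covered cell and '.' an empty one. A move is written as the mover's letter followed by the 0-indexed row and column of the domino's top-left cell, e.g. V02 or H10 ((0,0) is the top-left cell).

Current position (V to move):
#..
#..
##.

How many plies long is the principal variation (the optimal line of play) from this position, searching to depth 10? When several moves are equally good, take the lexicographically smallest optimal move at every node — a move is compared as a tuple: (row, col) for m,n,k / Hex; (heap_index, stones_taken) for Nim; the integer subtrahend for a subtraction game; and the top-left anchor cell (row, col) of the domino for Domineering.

[#../#../##.] V move#1: V01:+1/##./##./##.*, V02:+1/#.#/#.#/##., V12:-1/#../#.#/###
[##./##./##.] end (terminal -1, H#2); searched #../#../##. to 10

PV length from [#../#../##.]: 1 ply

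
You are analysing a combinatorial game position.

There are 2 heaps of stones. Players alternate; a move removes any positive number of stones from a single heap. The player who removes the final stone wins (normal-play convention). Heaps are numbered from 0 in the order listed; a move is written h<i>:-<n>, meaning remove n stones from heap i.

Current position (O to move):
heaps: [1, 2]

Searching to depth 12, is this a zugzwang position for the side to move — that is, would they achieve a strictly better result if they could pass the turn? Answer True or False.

p1 O@[(1,2)]: h0:-1[(0,2)]-1 h1:-1[(1,1)]+1* h1:-2[(1,0)]-1
p2 X@[(1,1)]: h0:-1[(0,1)]-1* h1:-1[(1,0)]-1
p3 O@[(0,1)]: h1:-1[(0,0)]+1*
p4 X@[(0,0)] terminal -1; root [(1,2)] d12
if O skipped the turn, X would face:
~ p1 X@[(1,2)]: h0:-1[(0,2)]-1 h1:-1[(1,1)]+1* h1:-2[(1,0)]-1
~ p2 O@[(1,1)]: h0:-1[(0,1)]-1* h1:-1[(1,0)]-1
~ p3 X@[(0,1)]: h1:-1[(0,0)]+1*
~ p4 O@[(0,0)] terminal -1; root [(1,2)] d12
compare (O): move=+1 vs pass=-1

zugzwang((1,2), O) = False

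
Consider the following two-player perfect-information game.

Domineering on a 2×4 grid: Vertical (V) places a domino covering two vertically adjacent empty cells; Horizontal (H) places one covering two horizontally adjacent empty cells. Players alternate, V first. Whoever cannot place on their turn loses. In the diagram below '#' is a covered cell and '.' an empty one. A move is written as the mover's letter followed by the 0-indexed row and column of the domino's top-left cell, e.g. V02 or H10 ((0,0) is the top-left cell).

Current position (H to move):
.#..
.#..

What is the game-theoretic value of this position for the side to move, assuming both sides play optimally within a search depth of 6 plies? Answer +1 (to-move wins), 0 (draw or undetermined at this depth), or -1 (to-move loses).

value(.#../.#.., H) = +1

ply 1, H at .#../.#.. | H02=+1→.###/.#..*; H12=+1→.#../.###
ply 2, V at .###/.#.. | V00=-1→####/##..*
ply 3, H at ####/##.. | H12=+1→####/####*
ply 4: ####/#### is terminal -1 (V); from .#../.#.. depth 6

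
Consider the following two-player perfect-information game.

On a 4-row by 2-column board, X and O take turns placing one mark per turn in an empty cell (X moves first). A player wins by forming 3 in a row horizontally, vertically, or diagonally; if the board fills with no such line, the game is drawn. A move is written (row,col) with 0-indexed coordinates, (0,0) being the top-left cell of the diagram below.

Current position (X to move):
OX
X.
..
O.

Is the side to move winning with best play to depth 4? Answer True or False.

X winning at [OX/X./../O.]: False

ply 1, X at OX/X./../O. | (1,1)=+0→OX/XX/../O.*; (2,0)=+0→OX/X./X./O.; (2,1)=+0→OX/X./.X/O.; (3,1)=+0→OX/X./../OX
ply 2, O at OX/XX/../O. | (2,0)=-1→OX/XX/O./O.; (2,1)=+0→OX/XX/.O/O.*; (3,1)=-1→OX/XX/../OO
ply 3, X at OX/XX/.O/O. | (2,0)=+0→OX/XX/XO/O.*; (3,1)=+0→OX/XX/.O/OX
ply 4, O at OX/XX/XO/O. | (3,1)=+0→OX/XX/XO/OO*
ply 5: OX/XX/XO/OO is terminal +0 (X); from OX/X./../O. depth 4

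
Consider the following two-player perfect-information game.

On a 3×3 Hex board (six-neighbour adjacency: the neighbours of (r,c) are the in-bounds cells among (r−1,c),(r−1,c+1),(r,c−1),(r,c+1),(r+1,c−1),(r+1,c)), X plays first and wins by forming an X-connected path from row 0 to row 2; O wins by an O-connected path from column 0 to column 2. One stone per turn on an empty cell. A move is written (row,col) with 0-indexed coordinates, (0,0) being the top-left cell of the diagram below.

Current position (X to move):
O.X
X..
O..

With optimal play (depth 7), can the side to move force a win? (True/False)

X winning at [O.X/X../O..]: True

ply 1, X at O.X/X../O.. | (0,1)=-1→OXX/X../O..; (1,1)=-1→O.X/XX./O..; (1,2)=+1→O.X/X.X/O..*; (2,1)=+1→O.X/X../OX.; (2,2)=-1→O.X/X../O.X
ply 2, O at O.X/X.X/O.. | (0,1)=-1→OOX/X.X/O..*; (1,1)=-1→O.X/XOX/O..; (2,1)=-1→O.X/X.X/OO.; (2,2)=-1→O.X/X.X/O.O
ply 3, X at OOX/X.X/O.. | (1,1)=+1→OOX/XXX/O..*; (2,1)=+1→OOX/X.X/OX.; (2,2)=+1→OOX/X.X/O.X
ply 4, O at OOX/XXX/O.. | (2,1)=-1→OOX/XXX/OO.*; (2,2)=-1→OOX/XXX/O.O
ply 5, X at OOX/XXX/OO. | (2,2)=+1→OOX/XXX/OOX*
ply 6: OOX/XXX/OOX is terminal -1 (O); from O.X/X../O.. depth 7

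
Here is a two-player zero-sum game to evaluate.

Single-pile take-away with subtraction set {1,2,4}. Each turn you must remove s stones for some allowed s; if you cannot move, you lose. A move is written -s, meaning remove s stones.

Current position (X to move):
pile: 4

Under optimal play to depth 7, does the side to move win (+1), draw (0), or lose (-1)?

value(4, X) = +1

p1 X@[4]: -1[3]+1* -2[2]-1 -4[0]+1
p2 O@[3]: -1[2]-1* -2[1]-1
p3 X@[2]: -1[1]-1 -2[0]+1*
p4 O@[0] terminal -1; root [4] d7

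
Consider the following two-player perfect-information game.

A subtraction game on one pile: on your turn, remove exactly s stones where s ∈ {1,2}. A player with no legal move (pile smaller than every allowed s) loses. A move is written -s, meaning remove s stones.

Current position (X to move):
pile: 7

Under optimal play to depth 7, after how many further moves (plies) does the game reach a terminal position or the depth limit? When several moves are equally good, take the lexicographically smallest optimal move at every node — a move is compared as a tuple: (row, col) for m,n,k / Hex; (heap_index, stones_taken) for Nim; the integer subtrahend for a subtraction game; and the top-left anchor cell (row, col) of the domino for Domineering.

PV length from [7]: 5 plies

[7] X move#1: -1:+1/6*, -2:-1/5
[6] O move#2: -1:-1/5*, -2:-1/4
[5] X move#3: -1:-1/4, -2:+1/3*
[3] O move#4: -1:-1/2*, -2:-1/1
[2] X move#5: -1:-1/1, -2:+1/0*
[0] end (terminal -1, O#6); searched 7 to 7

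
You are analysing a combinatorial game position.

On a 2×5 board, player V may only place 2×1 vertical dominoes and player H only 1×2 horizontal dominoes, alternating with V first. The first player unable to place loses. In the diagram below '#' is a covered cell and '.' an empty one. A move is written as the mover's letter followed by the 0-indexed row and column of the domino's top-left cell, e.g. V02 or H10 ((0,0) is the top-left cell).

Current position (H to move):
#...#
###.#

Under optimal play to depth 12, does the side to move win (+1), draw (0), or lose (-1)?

value(#...#/###.#, H) = +1

ply 1, H at #...#/###.# | H01=-1→###.#/###.#; H02=+1→#.###/###.#*
ply 2: #.###/###.# is terminal -1 (V); from #...#/###.# depth 12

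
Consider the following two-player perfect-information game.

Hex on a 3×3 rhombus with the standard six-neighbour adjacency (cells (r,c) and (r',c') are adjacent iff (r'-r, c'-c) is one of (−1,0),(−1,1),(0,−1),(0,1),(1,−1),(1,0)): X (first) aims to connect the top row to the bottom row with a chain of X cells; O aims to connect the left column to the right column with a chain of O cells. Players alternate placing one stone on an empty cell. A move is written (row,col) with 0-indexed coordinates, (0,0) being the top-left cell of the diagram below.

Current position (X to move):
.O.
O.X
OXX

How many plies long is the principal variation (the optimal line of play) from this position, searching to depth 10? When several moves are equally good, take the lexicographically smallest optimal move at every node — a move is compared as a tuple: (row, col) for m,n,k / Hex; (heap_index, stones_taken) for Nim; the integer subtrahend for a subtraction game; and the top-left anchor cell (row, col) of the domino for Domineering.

ply 1, X at .O./O.X/OXX | (0,0)=-1→XO./O.X/OXX; (0,2)=+1→.OX/O.X/OXX*; (1,1)=-1→.O./OXX/OXX
ply 2: .OX/O.X/OXX is terminal -1 (O); from .O./O.X/OXX depth 10

PV length from [.O./O.X/OXX]: 1 ply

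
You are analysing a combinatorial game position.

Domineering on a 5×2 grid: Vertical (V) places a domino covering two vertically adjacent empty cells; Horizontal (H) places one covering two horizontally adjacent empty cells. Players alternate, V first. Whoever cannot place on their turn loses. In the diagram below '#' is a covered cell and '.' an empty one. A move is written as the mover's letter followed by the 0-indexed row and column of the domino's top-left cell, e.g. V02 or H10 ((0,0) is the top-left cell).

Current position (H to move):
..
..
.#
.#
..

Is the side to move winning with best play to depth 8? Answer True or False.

H winning at [../../.#/.#/..]: True

p1 H@[../../.#/.#/..]: H00[##/../.#/.#/..]+1* H10[../##/.#/.#/..]+1 H40[../../.#/.#/##]-1
p2 V@[##/../.#/.#/..]: V10[##/#./##/.#/..]-1* V20[##/../##/##/..]-1 V30[##/../.#/##/#.]-1
p3 H@[##/#./##/.#/..]: H40[##/#./##/.#/##]+1*
p4 V@[##/#./##/.#/##] terminal -1; root [../../.#/.#/..] d8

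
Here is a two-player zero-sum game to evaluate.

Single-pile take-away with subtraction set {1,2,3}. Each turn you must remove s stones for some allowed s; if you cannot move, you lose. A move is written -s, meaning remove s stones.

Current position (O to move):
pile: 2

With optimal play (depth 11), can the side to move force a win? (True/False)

O winning at [2]: True

p1 O@[2]: -1[1]-1 -2[0]+1*
p2 X@[0] terminal -1; root [2] d11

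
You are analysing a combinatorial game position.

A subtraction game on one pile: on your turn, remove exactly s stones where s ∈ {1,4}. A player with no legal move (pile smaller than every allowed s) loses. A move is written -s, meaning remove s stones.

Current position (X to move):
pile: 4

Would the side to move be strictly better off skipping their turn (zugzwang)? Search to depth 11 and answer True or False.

zugzwang(4, X) = False

ply 1, X at 4 | -1=-1→3; -4=+1→0*
ply 2: 0 is terminal -1 (O); from 4 depth 11
if X skipped the turn, O would face:
~ ply 1, O at 4 | -1=-1→3; -4=+1→0*
~ ply 2: 0 is terminal -1 (X); from 4 depth 11
compare (X): move=+1 vs pass=-1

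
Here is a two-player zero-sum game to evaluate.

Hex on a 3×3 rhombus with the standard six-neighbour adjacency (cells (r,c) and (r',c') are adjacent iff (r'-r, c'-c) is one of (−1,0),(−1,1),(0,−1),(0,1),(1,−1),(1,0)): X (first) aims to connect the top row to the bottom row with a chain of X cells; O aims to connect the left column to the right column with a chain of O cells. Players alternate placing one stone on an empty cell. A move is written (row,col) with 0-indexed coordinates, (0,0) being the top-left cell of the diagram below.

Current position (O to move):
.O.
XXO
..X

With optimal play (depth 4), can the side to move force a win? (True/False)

p1 O@[.O./XXO/..X]: (0,0)[OO./XXO/..X]-1* (0,2)[.OO/XXO/..X]-1 (2,0)[.O./XXO/O.X]-1 (2,1)[.O./XXO/.OX]-1
p2 X@[OO./XXO/..X]: (0,2)[OOX/XXO/..X]+1* (2,0)[OO./XXO/X.X]-1 (2,1)[OO./XXO/.XX]-1
p3 O@[OOX/XXO/..X]: (2,0)[OOX/XXO/O.X]-1* (2,1)[OOX/XXO/.OX]-1
p4 X@[OOX/XXO/O.X]: (2,1)[OOX/XXO/OXX]+1*
p5 O@[OOX/XXO/OXX] terminal -1; root [.O./XXO/..X] d4

O winning at [.O./XXO/..X]: False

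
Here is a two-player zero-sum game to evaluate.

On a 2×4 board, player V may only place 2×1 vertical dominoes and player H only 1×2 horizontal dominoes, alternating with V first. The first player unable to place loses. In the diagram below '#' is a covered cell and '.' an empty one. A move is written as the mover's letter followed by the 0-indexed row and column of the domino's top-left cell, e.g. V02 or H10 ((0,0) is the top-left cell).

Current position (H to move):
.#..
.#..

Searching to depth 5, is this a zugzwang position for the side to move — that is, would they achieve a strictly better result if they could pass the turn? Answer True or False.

ply 1, H at .#../.#.. | H02=+1→.###/.#..*; H12=+1→.#../.###
ply 2, V at .###/.#.. | V00=-1→####/##..*
ply 3, H at ####/##.. | H12=+1→####/####*
ply 4: ####/#### is terminal -1 (V); from .#../.#.. depth 5
pass branch (V moves first from the same position):
  | ply 1, V at .#../.#.. | V00=-1→##../##..; V02=+1→.##./.##.*; V03=+1→.#.#/.#.#
  | ply 2: .##./.##. is terminal -1 (H); from .#../.#.. depth 5
H moving scores +1; H passing scores -1

zugzwang(.#../.#.., H) = False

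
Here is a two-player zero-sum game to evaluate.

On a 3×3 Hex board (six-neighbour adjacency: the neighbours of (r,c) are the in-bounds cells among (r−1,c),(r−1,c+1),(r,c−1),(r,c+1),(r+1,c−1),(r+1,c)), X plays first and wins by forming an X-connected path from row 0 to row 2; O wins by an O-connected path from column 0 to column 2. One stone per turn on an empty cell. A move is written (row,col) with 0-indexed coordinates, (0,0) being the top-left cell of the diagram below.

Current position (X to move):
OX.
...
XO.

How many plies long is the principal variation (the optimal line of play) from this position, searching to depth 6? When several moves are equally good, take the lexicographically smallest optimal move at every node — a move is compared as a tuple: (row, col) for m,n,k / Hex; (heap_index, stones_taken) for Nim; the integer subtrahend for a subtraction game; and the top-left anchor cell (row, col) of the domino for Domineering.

[OX./.../XO.] X move#1: (0,2):+1/OXX/.../XO.*, (1,0):+1/OX./X../XO., (1,1):+1/OX./.X./XO., (1,2):+1/OX./..X/XO., (2,2):+1/OX./.../XOX
[OXX/.../XO.] O move#2: (1,0):-1/OXX/O../XO.*, (1,1):-1/OXX/.O./XO., (1,2):-1/OXX/..O/XO., (2,2):-1/OXX/.../XOO
[OXX/O../XO.] X move#3: (1,1):+1/OXX/OX./XO.*, (1,2):+1/OXX/O.X/XO., (2,2):+1/OXX/O../XOX
[OXX/OX./XO.] end (terminal -1, O#4); searched OX./.../XO. to 6

PV length from [OX./.../XO.]: 3 plies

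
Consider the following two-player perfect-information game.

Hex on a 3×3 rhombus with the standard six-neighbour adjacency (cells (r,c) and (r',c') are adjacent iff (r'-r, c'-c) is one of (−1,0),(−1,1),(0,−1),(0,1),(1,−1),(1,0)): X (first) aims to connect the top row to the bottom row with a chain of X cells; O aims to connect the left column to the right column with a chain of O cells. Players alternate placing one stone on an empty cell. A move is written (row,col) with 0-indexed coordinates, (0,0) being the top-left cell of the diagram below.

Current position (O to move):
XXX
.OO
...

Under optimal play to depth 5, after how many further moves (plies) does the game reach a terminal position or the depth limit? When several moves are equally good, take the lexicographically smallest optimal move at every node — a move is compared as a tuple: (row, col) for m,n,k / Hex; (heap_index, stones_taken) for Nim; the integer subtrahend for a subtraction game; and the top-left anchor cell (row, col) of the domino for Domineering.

PV length from [XXX/.OO/...]: 1 ply

ply 1, O at XXX/.OO/... | (1,0)=+1→XXX/OOO/...*; (2,0)=+1→XXX/.OO/O..; (2,1)=+1→XXX/.OO/.O.; (2,2)=+1→XXX/.OO/..O
ply 2: XXX/OOO/... is terminal -1 (X); from XXX/.OO/... depth 5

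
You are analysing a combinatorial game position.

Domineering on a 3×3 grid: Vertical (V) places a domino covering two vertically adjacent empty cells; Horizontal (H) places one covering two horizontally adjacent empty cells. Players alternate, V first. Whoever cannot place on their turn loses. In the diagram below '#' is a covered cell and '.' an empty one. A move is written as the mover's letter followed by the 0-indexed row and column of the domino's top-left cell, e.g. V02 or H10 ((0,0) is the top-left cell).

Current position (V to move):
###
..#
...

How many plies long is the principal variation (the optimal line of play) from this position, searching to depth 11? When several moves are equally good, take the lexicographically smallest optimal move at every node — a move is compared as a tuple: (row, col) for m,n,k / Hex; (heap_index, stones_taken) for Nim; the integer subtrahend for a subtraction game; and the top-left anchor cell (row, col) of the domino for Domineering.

PV length from [###/..#/...]: 1 ply

[###/..#/...] V move#1: V10:-1/###/#.#/#.., V11:+1/###/.##/.#.*
[###/.##/.#.] end (terminal -1, H#2); searched ###/..#/... to 11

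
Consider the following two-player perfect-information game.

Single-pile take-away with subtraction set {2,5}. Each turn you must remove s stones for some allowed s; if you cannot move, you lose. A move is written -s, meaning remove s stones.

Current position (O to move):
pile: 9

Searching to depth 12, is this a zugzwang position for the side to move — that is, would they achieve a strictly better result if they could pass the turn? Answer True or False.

zugzwang(9, O) = False

p1 O@[9]: -2[7]+1* -5[4]+1
p2 X@[7]: -2[5]-1* -5[2]-1
p3 O@[5]: -2[3]-1 -5[0]+1*
p4 X@[0] terminal -1; root [9] d12
if O skipped the turn, X would face:
~ p1 X@[9]: -2[7]+1* -5[4]+1
~ p2 O@[7]: -2[5]-1* -5[2]-1
~ p3 X@[5]: -2[3]-1 -5[0]+1*
~ p4 O@[0] terminal -1; root [9] d12
compare (O): move=+1 vs pass=-1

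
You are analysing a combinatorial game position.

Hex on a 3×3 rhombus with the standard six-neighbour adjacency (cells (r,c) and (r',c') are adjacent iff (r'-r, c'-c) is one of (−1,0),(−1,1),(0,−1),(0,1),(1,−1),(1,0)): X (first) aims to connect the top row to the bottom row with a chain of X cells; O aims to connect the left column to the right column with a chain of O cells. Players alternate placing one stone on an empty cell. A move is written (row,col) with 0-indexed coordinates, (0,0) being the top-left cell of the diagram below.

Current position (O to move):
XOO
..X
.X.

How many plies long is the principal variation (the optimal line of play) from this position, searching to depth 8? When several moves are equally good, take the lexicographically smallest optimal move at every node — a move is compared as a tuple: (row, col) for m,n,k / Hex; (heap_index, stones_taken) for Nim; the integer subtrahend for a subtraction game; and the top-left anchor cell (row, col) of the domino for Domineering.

PV length from [XOO/..X/.X.]: 1 ply

p1 O@[XOO/..X/.X.]: (1,0)[XOO/O.X/.X.]+1* (1,1)[XOO/.OX/.X.]+1 (2,0)[XOO/..X/OX.]+1 (2,2)[XOO/..X/.XO]-1
p2 X@[XOO/O.X/.X.] terminal -1; root [XOO/..X/.X.] d8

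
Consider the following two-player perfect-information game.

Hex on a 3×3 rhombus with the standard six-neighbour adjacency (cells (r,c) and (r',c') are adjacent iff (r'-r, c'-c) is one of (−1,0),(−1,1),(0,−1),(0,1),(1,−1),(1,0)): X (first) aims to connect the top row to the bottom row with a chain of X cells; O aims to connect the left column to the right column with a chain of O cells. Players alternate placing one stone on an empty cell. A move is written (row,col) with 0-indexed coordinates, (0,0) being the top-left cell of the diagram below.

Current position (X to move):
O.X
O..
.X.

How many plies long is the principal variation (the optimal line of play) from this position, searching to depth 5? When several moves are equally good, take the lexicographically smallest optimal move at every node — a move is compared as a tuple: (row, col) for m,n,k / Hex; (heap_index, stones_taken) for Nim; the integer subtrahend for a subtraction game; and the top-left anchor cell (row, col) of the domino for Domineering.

p1 X@[O.X/O../.X.]: (0,1)[OXX/O../.X.]+1* (1,1)[O.X/OX./.X.]+1 (1,2)[O.X/O.X/.X.]+1 (2,0)[O.X/O../XX.]+1 (2,2)[O.X/O../.XX]+1
p2 O@[OXX/O../.X.]: (1,1)[OXX/OO./.X.]-1* (1,2)[OXX/O.O/.X.]-1 (2,0)[OXX/O../OX.]-1 (2,2)[OXX/O../.XO]-1
p3 X@[OXX/OO./.X.]: (1,2)[OXX/OOX/.X.]+1* (2,0)[OXX/OO./XX.]-1 (2,2)[OXX/OO./.XX]-1
p4 O@[OXX/OOX/.X.] terminal -1; root [O.X/O../.X.] d5

PV length from [O.X/O../.X.]: 3 plies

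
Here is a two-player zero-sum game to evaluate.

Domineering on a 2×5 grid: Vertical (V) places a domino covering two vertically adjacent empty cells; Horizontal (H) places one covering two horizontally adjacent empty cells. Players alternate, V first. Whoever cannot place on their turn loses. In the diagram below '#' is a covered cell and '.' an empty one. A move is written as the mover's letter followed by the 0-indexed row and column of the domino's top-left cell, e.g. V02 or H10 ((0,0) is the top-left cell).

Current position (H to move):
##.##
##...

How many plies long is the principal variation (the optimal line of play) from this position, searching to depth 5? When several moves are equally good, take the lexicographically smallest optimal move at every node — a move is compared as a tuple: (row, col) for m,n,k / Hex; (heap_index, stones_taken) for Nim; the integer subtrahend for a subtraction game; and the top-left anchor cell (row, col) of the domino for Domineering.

[##.##/##...] H move#1: H12:+1/##.##/####.*, H13:-1/##.##/##.##
[##.##/####.] end (terminal -1, V#2); searched ##.##/##... to 5

PV length from [##.##/##...]: 1 ply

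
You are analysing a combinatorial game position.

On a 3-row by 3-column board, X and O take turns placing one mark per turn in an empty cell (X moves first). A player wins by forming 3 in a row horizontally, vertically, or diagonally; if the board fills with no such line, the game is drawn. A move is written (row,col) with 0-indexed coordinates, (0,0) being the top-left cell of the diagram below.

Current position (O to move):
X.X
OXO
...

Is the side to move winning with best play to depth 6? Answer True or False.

ply 1, O at X.X/OXO/... | (0,1)=-1→XOX/OXO/...*; (2,0)=-1→X.X/OXO/O..; (2,1)=-1→X.X/OXO/.O.; (2,2)=-1→X.X/OXO/..O
ply 2, X at XOX/OXO/... | (2,0)=+1→XOX/OXO/X..*; (2,1)=+1→XOX/OXO/.X.; (2,2)=+1→XOX/OXO/..X
ply 3: XOX/OXO/X.. is terminal -1 (O); from X.X/OXO/... depth 6

O winning at [X.X/OXO/...]: False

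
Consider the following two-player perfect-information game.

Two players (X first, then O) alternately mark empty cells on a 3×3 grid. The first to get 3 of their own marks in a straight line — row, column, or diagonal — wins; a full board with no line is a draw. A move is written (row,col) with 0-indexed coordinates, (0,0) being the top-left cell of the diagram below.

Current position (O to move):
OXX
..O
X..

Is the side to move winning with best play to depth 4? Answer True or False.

ply 1, O at OXX/..O/X.. | (1,0)=-1→OXX/O.O/X..; (1,1)=+1→OXX/.OO/X..*; (2,1)=-1→OXX/..O/XO.; (2,2)=-1→OXX/..O/X.O
ply 2, X at OXX/.OO/X.. | (1,0)=-1→OXX/XOO/X..*; (2,1)=-1→OXX/.OO/XX.; (2,2)=-1→OXX/.OO/X.X
ply 3, O at OXX/XOO/X.. | (2,1)=+0→OXX/XOO/XO.; (2,2)=+1→OXX/XOO/X.O*
ply 4: OXX/XOO/X.O is terminal -1 (X); from OXX/..O/X.. depth 4

O winning at [OXX/..O/X..]: True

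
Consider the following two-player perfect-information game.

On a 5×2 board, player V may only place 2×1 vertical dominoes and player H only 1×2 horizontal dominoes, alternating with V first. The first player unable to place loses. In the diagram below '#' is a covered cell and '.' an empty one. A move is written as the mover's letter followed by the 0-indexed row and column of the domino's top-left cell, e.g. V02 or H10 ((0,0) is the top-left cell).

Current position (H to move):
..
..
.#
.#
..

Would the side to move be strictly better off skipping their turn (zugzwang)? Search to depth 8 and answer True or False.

zugzwang(../../.#/.#/.., H) = False

ply 1, H at ../../.#/.#/.. | H00=+1→##/../.#/.#/..*; H10=+1→../##/.#/.#/..; H40=-1→../../.#/.#/##
ply 2, V at ##/../.#/.#/.. | V10=-1→##/#./##/.#/..*; V20=-1→##/../##/##/..; V30=-1→##/../.#/##/#.
ply 3, H at ##/#./##/.#/.. | H40=+1→##/#./##/.#/##*
ply 4: ##/#./##/.#/## is terminal -1 (V); from ../../.#/.#/.. depth 8
if H skipped the turn, V would face:
~ ply 1, V at ../../.#/.#/.. | V00=+1→#./#./.#/.#/..*; V01=+1→.#/.#/.#/.#/..; V10=+1→../#./##/.#/..; V20=-1→../../##/##/..; V30=-1→../../.#/##/#.
~ ply 2, H at #./#./.#/.#/.. | H40=-1→#./#./.#/.#/##*
~ ply 3, V at #./#./.#/.#/## | V01=+1→##/##/.#/.#/##*; V20=+1→#./#./##/##/##
~ ply 4: ##/##/.#/.#/## is terminal -1 (H); from ../../.#/.#/.. depth 8
compare (H): move=+1 vs pass=-1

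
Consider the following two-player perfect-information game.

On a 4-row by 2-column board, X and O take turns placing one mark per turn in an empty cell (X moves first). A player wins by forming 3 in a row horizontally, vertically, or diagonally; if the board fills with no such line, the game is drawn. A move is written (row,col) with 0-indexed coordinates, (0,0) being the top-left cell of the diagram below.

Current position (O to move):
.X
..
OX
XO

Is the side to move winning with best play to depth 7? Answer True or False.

[.X/../OX/XO] O move#1: (0,0):-1/OX/../OX/XO, (1,0):-1/.X/O./OX/XO, (1,1):+0/.X/.O/OX/XO*
[.X/.O/OX/XO] X move#2: (0,0):+0/XX/.O/OX/XO*, (1,0):+0/.X/XO/OX/XO
[XX/.O/OX/XO] O move#3: (1,0):+0/XX/OO/OX/XO*
[XX/OO/OX/XO] end (terminal +0, X#4); searched .X/../OX/XO to 7

O winning at [.X/../OX/XO]: False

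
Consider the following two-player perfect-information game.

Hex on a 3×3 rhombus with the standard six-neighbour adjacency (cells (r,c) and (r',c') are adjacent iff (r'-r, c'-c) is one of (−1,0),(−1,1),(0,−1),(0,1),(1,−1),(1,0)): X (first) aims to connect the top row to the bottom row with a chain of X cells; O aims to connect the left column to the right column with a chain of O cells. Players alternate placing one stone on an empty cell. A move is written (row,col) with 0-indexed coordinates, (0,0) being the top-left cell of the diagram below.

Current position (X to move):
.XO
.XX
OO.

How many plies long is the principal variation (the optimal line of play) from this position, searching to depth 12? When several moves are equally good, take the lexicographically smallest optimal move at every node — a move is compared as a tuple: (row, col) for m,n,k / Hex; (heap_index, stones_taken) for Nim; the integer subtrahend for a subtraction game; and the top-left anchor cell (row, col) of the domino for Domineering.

PV length from [.XO/.XX/OO.]: 1 ply

ply 1, X at .XO/.XX/OO. | (0,0)=-1→XXO/.XX/OO.; (1,0)=-1→.XO/XXX/OO.; (2,2)=+1→.XO/.XX/OOX*
ply 2: .XO/.XX/OOX is terminal -1 (O); from .XO/.XX/OO. depth 12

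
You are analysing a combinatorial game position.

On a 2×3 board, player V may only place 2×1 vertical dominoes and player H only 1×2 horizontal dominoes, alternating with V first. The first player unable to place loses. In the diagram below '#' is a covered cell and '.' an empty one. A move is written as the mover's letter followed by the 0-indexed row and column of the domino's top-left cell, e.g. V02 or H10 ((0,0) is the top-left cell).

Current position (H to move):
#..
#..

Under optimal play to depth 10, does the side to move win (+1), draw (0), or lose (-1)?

ply 1, H at #../#.. | H01=+1→###/#..*; H11=+1→#../###
ply 2: ###/#.. is terminal -1 (V); from #../#.. depth 10

value(#../#.., H) = +1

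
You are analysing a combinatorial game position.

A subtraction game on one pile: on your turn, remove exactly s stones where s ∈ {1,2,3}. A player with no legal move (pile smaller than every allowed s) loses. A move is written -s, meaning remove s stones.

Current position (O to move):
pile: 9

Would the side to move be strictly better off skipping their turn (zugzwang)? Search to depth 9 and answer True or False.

[9] O move#1: -1:+1/8*, -2:-1/7, -3:-1/6
[8] X move#2: -1:-1/7*, -2:-1/6, -3:-1/5
[7] O move#3: -1:-1/6, -2:-1/5, -3:+1/4*
[4] X move#4: -1:-1/3*, -2:-1/2, -3:-1/1
[3] O move#5: -1:-1/2, -2:-1/1, -3:+1/0*
[0] end (terminal -1, X#6); searched 9 to 9
if O skipped the turn, X would face:
~ [9] X move#1: -1:+1/8*, -2:-1/7, -3:-1/6
~ [8] O move#2: -1:-1/7*, -2:-1/6, -3:-1/5
~ [7] X move#3: -1:-1/6, -2:-1/5, -3:+1/4*
~ [4] O move#4: -1:-1/3*, -2:-1/2, -3:-1/1
~ [3] X move#5: -1:-1/2, -2:-1/1, -3:+1/0*
~ [0] end (terminal -1, O#6); searched 9 to 9
compare (O): move=+1 vs pass=-1

zugzwang(9, O) = False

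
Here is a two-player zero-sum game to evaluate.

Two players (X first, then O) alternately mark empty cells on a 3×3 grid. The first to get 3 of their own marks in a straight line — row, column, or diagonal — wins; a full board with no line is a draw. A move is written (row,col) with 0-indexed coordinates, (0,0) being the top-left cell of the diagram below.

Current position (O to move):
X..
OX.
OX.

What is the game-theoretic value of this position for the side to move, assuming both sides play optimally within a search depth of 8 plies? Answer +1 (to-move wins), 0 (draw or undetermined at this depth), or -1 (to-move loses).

p1 O@[X../OX./OX.]: (0,1)[XO./OX./OX.]-1* (0,2)[X.O/OX./OX.]-1 (1,2)[X../OXO/OX.]-1 (2,2)[X../OX./OXO]-1
p2 X@[XO./OX./OX.]: (0,2)[XOX/OX./OX.]+0 (1,2)[XO./OXX/OX.]+0 (2,2)[XO./OX./OXX]+1*
p3 O@[XO./OX./OXX] terminal -1; root [X../OX./OX.] d8

value(X../OX./OX., O) = -1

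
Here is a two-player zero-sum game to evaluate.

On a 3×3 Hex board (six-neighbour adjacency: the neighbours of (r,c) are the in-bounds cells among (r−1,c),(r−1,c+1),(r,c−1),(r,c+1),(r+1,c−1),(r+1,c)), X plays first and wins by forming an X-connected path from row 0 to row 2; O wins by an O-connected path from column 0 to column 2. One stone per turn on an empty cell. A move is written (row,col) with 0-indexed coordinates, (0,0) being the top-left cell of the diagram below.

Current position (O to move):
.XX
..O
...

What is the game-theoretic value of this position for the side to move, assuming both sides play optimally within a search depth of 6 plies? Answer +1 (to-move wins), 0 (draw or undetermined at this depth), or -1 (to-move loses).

value(.XX/..O/..., O) = +1

p1 O@[.XX/..O/...]: (0,0)[OXX/..O/...]-1 (1,0)[.XX/O.O/...]-1 (1,1)[.XX/.OO/...]+1* (2,0)[.XX/..O/O..]+1 (2,1)[.XX/..O/.O.]-1 (2,2)[.XX/..O/..O]-1
p2 X@[.XX/.OO/...]: (0,0)[XXX/.OO/...]-1* (1,0)[.XX/XOO/...]-1 (2,0)[.XX/.OO/X..]-1 (2,1)[.XX/.OO/.X.]-1 (2,2)[.XX/.OO/..X]-1
p3 O@[XXX/.OO/...]: (1,0)[XXX/OOO/...]+1* (2,0)[XXX/.OO/O..]+1 (2,1)[XXX/.OO/.O.]+1 (2,2)[XXX/.OO/..O]+1
p4 X@[XXX/OOO/...] terminal -1; root [.XX/..O/...] d6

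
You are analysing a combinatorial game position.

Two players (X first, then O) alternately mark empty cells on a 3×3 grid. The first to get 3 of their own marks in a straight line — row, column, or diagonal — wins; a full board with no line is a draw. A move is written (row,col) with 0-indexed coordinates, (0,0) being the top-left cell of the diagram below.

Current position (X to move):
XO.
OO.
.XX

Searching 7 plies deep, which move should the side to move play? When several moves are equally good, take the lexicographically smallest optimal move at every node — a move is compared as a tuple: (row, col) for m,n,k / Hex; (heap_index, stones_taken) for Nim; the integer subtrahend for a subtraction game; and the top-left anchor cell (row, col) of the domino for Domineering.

p1 X@[XO./OO./.XX]: (0,2)[XOX/OO./.XX]-1 (1,2)[XO./OOX/.XX]+1* (2,0)[XO./OO./XXX]+1
p2 O@[XO./OOX/.XX]: (0,2)[XOO/OOX/.XX]-1* (2,0)[XO./OOX/OXX]-1
p3 X@[XOO/OOX/.XX]: (2,0)[XOO/OOX/XXX]+1*
p4 O@[XOO/OOX/XXX] terminal -1; root [XO./OO./.XX] d7

X's best at [XO./OO./.XX]: (1,2)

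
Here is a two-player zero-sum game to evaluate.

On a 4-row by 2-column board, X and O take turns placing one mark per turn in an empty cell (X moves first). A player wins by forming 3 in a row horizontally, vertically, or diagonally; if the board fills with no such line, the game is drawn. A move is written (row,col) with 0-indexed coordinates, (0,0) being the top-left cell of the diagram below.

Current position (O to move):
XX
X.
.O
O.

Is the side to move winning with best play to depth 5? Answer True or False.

O winning at [XX/X./.O/O.]: False

ply 1, O at XX/X./.O/O. | (1,1)=-1→XX/XO/.O/O.; (2,0)=+0→XX/X./OO/O.*; (3,1)=-1→XX/X./.O/OO
ply 2, X at XX/X./OO/O. | (1,1)=+0→XX/XX/OO/O.*; (3,1)=+0→XX/X./OO/OX
ply 3, O at XX/XX/OO/O. | (3,1)=+0→XX/XX/OO/OO*
ply 4: XX/XX/OO/OO is terminal +0 (X); from XX/X./.O/O. depth 5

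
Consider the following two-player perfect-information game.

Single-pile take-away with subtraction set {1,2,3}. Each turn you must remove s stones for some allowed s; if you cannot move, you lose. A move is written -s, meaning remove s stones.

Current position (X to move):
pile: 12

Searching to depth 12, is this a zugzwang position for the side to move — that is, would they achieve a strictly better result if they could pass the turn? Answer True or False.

p1 X@[12]: -1[11]-1* -2[10]-1 -3[9]-1
p2 O@[11]: -1[10]-1 -2[9]-1 -3[8]+1*
p3 X@[8]: -1[7]-1* -2[6]-1 -3[5]-1
p4 O@[7]: -1[6]-1 -2[5]-1 -3[4]+1*
p5 X@[4]: -1[3]-1* -2[2]-1 -3[1]-1
p6 O@[3]: -1[2]-1 -2[1]-1 -3[0]+1*
p7 X@[0] terminal -1; root [12] d12
if X skipped the turn, O would face:
~ p1 O@[12]: -1[11]-1* -2[10]-1 -3[9]-1
~ p2 X@[11]: -1[10]-1 -2[9]-1 -3[8]+1*
~ p3 O@[8]: -1[7]-1* -2[6]-1 -3[5]-1
~ p4 X@[7]: -1[6]-1 -2[5]-1 -3[4]+1*
~ p5 O@[4]: -1[3]-1* -2[2]-1 -3[1]-1
~ p6 X@[3]: -1[2]-1 -2[1]-1 -3[0]+1*
~ p7 O@[0] terminal -1; root [12] d12
compare (X): move=-1 vs pass=+1

zugzwang(12, X) = True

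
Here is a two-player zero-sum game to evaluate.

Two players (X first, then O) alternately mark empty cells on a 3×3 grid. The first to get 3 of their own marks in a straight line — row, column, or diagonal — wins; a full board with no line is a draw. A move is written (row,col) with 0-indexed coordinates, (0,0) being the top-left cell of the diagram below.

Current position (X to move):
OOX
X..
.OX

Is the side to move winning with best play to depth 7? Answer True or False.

[OOX/X../.OX] X move#1: (1,1):+1/OOX/XX./.OX*, (1,2):+1/OOX/X.X/.OX, (2,0):-1/OOX/X../XOX
[OOX/XX./.OX] O move#2: (1,2):-1/OOX/XXO/.OX*, (2,0):-1/OOX/XX./OOX
[OOX/XXO/.OX] X move#3: (2,0):+1/OOX/XXO/XOX*
[OOX/XXO/XOX] end (terminal -1, O#4); searched OOX/X../.OX to 7

X winning at [OOX/X../.OX]: True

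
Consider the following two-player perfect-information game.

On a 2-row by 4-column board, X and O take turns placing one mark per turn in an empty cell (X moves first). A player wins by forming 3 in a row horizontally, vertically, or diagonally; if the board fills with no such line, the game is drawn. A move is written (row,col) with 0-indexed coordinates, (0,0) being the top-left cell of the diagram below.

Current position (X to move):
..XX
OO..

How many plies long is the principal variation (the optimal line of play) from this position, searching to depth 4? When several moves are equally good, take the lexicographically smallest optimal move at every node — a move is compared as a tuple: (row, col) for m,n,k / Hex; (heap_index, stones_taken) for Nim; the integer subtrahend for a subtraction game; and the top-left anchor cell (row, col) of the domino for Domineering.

PV length from [..XX/OO..]: 1 ply

[..XX/OO..] X move#1: (0,0):-1/X.XX/OO.., (0,1):+1/.XXX/OO..*, (1,2):+0/..XX/OOX., (1,3):-1/..XX/OO.X
[.XXX/OO..] end (terminal -1, O#2); searched ..XX/OO.. to 4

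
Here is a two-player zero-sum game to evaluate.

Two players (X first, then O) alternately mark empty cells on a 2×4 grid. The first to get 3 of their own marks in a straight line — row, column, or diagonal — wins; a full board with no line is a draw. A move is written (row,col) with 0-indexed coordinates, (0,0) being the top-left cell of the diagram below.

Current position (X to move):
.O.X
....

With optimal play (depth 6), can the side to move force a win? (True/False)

[.O.X/....] X move#1: (0,0):+0/XO.X/....*, (0,2):+0/.OXX/...., (1,0):+0/.O.X/X..., (1,1):+0/.O.X/.X.., (1,2):+0/.O.X/..X., (1,3):+0/.O.X/...X
[XO.X/....] O move#2: (0,2):+0/XOOX/....*, (1,0):+0/XO.X/O..., (1,1):+0/XO.X/.O.., (1,2):+0/XO.X/..O., (1,3):+0/XO.X/...O
[XOOX/....] X move#3: (1,0):+0/XOOX/X...*, (1,1):+0/XOOX/.X.., (1,2):+0/XOOX/..X., (1,3):+0/XOOX/...X
[XOOX/X...] O move#4: (1,1):+0/XOOX/XO..*, (1,2):+0/XOOX/X.O., (1,3):+0/XOOX/X..O
[XOOX/XO..] X move#5: (1,2):+0/XOOX/XOX.*, (1,3):+0/XOOX/XO.X
[XOOX/XOX.] O move#6: (1,3):+0/XOOX/XOXO*
[XOOX/XOXO] end (terminal +0, X#7); searched .O.X/.... to 6

X winning at [.O.X/....]: False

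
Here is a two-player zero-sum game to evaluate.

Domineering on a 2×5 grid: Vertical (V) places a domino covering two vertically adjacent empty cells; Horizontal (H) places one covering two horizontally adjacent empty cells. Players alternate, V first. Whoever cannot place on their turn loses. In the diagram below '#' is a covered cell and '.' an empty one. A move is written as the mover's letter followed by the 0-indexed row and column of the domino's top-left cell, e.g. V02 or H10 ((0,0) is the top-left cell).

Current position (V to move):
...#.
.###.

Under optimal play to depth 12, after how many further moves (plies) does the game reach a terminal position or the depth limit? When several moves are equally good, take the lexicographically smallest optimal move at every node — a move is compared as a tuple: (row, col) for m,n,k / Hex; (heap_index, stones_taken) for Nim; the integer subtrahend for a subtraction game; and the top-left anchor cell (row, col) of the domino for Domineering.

ply 1, V at ...#./.###. | V00=+1→#..#./####.*; V04=-1→...##/.####
ply 2, H at #..#./####. | H01=-1→####./####.*
ply 3, V at ####./####. | V04=+1→#####/#####*
ply 4: #####/##### is terminal -1 (H); from ...#./.###. depth 12

PV length from [...#./.###.]: 3 plies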